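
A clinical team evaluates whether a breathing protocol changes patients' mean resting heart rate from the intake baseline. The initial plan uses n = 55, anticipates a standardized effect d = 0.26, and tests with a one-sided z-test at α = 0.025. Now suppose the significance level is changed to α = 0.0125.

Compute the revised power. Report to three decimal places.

δ = d·√n = 0.26 × √55 = 1.9282 (unchanged). New critical value: z_{0.0125} = 2.241.
Revised power = P(Z > 2.241 − δ) = Φ(-0.313) = 0.3771.

Power ≈ 0.377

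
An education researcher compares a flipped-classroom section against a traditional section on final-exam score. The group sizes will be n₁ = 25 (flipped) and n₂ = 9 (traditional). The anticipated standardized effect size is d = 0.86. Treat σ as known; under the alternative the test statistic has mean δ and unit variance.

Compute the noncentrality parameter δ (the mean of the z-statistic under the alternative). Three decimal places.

δ ≈ 2.212

The noncentrality parameter scales effect size by the design's sample-size factor: δ = d / √(1/n₁ + 1/n₂) = 0.86 / √(1/25 + 1/9) = 2.2123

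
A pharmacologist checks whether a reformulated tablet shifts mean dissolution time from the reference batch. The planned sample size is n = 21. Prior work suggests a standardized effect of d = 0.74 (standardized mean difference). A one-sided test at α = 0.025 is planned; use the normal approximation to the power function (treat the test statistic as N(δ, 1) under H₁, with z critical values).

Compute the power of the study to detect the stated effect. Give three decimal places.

Power ≈ 0.924

Noncentrality parameter: δ = d·√n = 0.74 × √21 = 3.3911
Critical value for a one-sided test at α = 0.025: z_α = 1.960.
Power = P(Z > 1.960 − δ) = Φ(1.431) = 0.9238.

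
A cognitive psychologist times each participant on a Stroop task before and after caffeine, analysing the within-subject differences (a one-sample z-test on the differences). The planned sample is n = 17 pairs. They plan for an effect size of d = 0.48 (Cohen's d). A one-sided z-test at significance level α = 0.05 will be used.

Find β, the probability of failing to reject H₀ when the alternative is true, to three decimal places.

β ≈ 0.369

Noncentrality parameter: δ = d·√n = 0.48 × √17 = 1.9791
Critical value for a one-sided test at α = 0.05: z_α = 1.645.
Power = Φ(δ − 1.645) = Φ(0.334) = 0.6309.
Type II error: β = 1 − power = 1 − 0.6309 = 0.3691.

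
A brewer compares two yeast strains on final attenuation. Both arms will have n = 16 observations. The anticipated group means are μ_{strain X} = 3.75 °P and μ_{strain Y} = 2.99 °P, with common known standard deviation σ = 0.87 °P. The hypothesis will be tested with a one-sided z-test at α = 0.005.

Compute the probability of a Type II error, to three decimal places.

β ≈ 0.542

Standardized effect: d = |μ_{strain X} − μ_{strain Y}| / σ = |3.75 − 2.99| / 0.87 = 0.8736
Noncentrality parameter: δ = d·√(n/2) = 0.8736 × √(16/2) = 2.4708
Critical value for a one-sided test at α = 0.005: z_α = 2.576.
Power = Φ(δ − 2.576) = Φ(-0.105) = 0.4582.
Type II error: β = 1 − power = 1 − 0.4582 = 0.5418.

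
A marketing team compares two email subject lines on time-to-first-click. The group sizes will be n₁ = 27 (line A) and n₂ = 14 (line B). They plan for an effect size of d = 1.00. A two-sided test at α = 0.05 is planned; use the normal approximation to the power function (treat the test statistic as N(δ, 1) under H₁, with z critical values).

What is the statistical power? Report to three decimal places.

Noncentrality parameter: δ = d / √(1/n₁ + 1/n₂) = 1.00 / √(1/27 + 1/14) = 3.0364
Two-sided α = 0.05 → critical value z_{0.025} = 1.960.
Power = Φ(δ − 1.960) + Φ(−δ − 1.960) = Φ(1.076) + Φ(-4.996) = 0.8591 + 0.0000 = 0.8591.

Power ≈ 0.859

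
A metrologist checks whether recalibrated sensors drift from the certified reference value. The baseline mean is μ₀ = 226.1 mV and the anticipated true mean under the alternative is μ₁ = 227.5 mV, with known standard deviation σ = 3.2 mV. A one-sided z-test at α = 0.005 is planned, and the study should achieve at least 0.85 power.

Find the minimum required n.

Standardized effect: d = |μ₁ − μ₀| / σ = |227.5 − 226.1| / 3.2 = 0.4375
Set Φ(δ − 2.576) = 0.85; then δ − 2.576 = Φ⁻¹(0.85) = 1.036, giving δ = 3.612.
δ = d·√n ⇒ n = (δ/d)² = (3.612 / 0.4375)² = 68.17.
Rounding up, n = 69.

n = 69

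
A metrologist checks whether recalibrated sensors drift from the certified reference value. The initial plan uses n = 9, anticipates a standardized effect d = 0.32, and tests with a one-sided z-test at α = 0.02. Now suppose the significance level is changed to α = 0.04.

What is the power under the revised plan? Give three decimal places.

Power ≈ 0.215

δ = d·√n = 0.32 × √9 = 0.9600 (unchanged). New critical value: z_{0.04} = 1.751.
Revised power = P(Z > 1.751 − δ) = Φ(-0.791) = 0.2146.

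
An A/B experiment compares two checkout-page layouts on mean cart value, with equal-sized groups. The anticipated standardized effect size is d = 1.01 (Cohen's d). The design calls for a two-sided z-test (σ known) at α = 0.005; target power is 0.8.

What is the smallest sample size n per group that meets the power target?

For power 0.8 need Φ(δ − z_{0.0025}) = 0.8, so δ = z_{0.0025} + z_{0.20} = 2.807 + 0.842 = 3.649.
(For δ > 0 the lower-tail rejection region contributes negligibly to power, so the one-term inversion is standard.)
δ = d·√(n/2) ⇒ n = 2(δ/d)² = 2 × (3.649 / 1.01)² = 26.10.
Round up to the next whole unit.

n = 27 per group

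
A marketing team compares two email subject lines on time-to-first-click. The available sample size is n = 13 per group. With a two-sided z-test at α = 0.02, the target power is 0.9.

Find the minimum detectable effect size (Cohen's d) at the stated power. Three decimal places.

d ≈ 1.415

Need Φ(δ − 2.326) = 0.9, so δ = 2.326 + 1.282 = 3.608.
(The second rejection-region term Φ(−δ − z_{α/2}) is negligible and dropped.)
δ = d·√(n/2) ⇒ d = δ/√(n/2) = 3.608/√(13/2) = 1.4151.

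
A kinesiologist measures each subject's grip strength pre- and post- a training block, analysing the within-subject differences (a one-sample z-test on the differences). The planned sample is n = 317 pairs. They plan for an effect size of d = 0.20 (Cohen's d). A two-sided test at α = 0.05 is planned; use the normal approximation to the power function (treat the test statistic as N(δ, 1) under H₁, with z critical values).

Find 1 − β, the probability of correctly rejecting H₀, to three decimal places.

Noncentrality parameter: δ = d·√n = 0.20 × √317 = 3.5609
Critical value for a two-sided test at α = 0.05: z_{α/2} = 1.960.
Power = Φ(δ − 1.960) + Φ(−δ − 1.960) = Φ(1.601) + Φ(-5.521) = 0.9453 + 0.0000 = 0.9453.

Power ≈ 0.945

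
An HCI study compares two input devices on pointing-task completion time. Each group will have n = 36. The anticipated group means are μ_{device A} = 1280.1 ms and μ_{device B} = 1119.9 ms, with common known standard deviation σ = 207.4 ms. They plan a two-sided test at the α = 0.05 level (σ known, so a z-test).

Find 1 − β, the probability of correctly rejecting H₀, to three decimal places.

Power ≈ 0.906

Standardized effect: d = |μ_{device A} − μ_{device B}| / σ = |1280.1 − 1119.9| / 207.4 = 0.7724
Noncentrality parameter: δ = d·√(n/2) = 0.7724 × √(36/2) = 3.2771
Critical value for a two-sided test at α = 0.05: z_{α/2} = 1.960.
Power = Φ(δ − 1.960) + Φ(−δ − 1.960) = Φ(1.317) + Φ(-5.237) = 0.9061 + 0.0000 = 0.9061.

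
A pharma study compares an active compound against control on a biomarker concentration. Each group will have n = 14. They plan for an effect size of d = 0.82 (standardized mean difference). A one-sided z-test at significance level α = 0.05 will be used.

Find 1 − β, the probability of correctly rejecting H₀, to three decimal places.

Noncentrality parameter: δ = d·√(n/2) = 0.82 × √(14/2) = 2.1695
One-sided α = 0.05 → critical value z_{0.05} = 1.645.
Power = P(Z > 1.645 − δ) = Φ(0.525) = 0.7001.

Power ≈ 0.700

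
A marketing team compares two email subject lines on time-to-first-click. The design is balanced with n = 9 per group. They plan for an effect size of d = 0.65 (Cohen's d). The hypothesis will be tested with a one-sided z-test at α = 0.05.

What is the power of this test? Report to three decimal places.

Noncentrality parameter: λ = d·√(n/2) = 0.65 × √(9/2) = 1.3789
One-sided α = 0.05 → critical value z_{0.05} = 1.645.
Power = P(Z > 1.645 − λ) = Φ(-0.266) = 0.3951.

Power ≈ 0.395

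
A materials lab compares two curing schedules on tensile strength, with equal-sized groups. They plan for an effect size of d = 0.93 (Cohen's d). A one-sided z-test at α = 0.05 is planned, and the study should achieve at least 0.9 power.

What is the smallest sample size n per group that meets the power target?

n = 20 per group

Set Φ(δ − 1.645) = 0.9; then δ − 1.645 = Φ⁻¹(0.9) = 1.282, giving δ = 2.926.
δ = d·√(n/2) ⇒ n = 2(δ/d)² = 2 × (2.926 / 0.93)² = 19.80.
Round up to the next whole unit.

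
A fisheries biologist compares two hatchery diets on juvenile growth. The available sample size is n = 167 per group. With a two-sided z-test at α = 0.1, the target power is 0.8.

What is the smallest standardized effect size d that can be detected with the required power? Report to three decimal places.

d ≈ 0.272

Required noncentrality: δ = z_{0.05} + z_{0.20} = 1.645 + 0.842 = 2.486.
(Lower-tail contribution to power is negligible for δ > 0.)
δ = d·√(n/2) ⇒ d = δ/√(n/2) = 2.486/√(167/2) = 0.2721.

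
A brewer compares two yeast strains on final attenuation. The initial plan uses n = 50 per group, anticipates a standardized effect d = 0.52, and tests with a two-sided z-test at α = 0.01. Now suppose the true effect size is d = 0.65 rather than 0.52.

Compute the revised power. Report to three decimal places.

Power ≈ 0.750

With d = 0.65: δ = d·√(n/2) = 0.65 × √(50/2) = 3.2500. Critical value z_{0.005} = 2.576.
Revised power = Φ(δ − 2.576) + Φ(−δ − 2.576) = Φ(0.674) + Φ(-5.826) = 0.7499 + 0.0000 = 0.7499.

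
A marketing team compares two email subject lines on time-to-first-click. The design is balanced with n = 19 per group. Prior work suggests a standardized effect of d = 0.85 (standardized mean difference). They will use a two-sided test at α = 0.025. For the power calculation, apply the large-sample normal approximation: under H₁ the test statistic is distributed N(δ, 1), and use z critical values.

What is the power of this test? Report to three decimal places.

Noncentrality parameter: λ = d·√(n/2) = 0.85 × √(19/2) = 2.6199
Critical value for a two-sided test at α = 0.025: z_{α/2} = 2.241.
Power = Φ(λ − 2.241) + Φ(−λ − 2.241) = Φ(0.378) + Φ(-4.861) = 0.6475 + 0.0000 = 0.6475.

Power ≈ 0.647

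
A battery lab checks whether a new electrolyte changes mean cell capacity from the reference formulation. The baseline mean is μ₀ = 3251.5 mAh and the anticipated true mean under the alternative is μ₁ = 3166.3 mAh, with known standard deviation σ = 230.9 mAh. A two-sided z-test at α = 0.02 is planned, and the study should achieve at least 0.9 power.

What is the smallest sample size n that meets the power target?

n = 96

Standardized effect: d = |μ₁ − μ₀| / σ = |3166.3 − 3251.5| / 230.9 = 0.3690
Set Φ(δ − 2.326) = 0.9; then δ − 2.326 = Φ⁻¹(0.9) = 1.282, giving δ = 3.608.
(The Φ(−δ − z_{α/2}) term is vanishingly small for δ > 0 and is dropped in the standard sample-size formula.)
δ = d·√n ⇒ n = (δ/d)² = (3.608 / 0.3690)² = 95.60.
Rounding up, n = 96.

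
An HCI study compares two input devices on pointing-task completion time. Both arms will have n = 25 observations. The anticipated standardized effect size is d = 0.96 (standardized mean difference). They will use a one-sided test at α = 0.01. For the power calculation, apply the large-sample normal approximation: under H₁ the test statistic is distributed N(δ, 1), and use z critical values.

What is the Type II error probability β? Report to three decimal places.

Noncentrality parameter: δ = d·√(n/2) = 0.96 × √(25/2) = 3.3941
Critical value for a one-sided test at α = 0.01: z_α = 2.326.
Power = P(Z > 2.326 − δ) = Φ(1.068) = 0.8572.
Type II error: β = 1 − power = 1 − 0.8572 = 0.1428.

β ≈ 0.143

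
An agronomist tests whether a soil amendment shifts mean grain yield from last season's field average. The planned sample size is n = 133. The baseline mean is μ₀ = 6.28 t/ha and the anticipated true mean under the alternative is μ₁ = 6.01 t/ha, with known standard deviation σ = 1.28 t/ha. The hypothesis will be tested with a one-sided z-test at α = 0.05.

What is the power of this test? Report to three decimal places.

Standardized effect: d = |μ₁ − μ₀| / σ = |6.01 − 6.28| / 1.28 = 0.2109
Noncentrality parameter: λ = d·√n = 0.2109 × √133 = 2.4326
One-sided α = 0.05 → critical value z_{0.05} = 1.645.
Power = Φ(λ − 1.645) = Φ(0.788) = 0.7846.

Power ≈ 0.785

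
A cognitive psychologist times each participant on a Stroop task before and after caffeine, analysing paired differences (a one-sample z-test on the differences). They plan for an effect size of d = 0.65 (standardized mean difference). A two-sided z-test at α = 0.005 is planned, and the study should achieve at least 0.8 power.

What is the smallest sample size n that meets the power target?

Set Φ(δ − 2.807) = 0.8; then δ − 2.807 = Φ⁻¹(0.8) = 0.842, giving δ = 3.649.
(The Φ(−δ − z_{α/2}) term is vanishingly small for δ > 0 and is dropped in the standard sample-size formula.)
δ = d·√n ⇒ n = (δ/d)² = (3.649 / 0.65)² = 31.51.
Rounding up, n = 32.

n = 32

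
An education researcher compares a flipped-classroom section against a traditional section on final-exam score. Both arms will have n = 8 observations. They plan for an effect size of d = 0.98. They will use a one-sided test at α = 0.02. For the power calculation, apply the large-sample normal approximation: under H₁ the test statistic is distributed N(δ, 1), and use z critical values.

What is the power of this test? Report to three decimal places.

Power ≈ 0.463

Noncentrality parameter: δ = d·√(n/2) = 0.98 × √(8/2) = 1.9600
Critical value for a one-sided test at α = 0.02: z_α = 2.054.
Power = P(Z > 2.054 − δ) = Φ(-0.094) = 0.4627.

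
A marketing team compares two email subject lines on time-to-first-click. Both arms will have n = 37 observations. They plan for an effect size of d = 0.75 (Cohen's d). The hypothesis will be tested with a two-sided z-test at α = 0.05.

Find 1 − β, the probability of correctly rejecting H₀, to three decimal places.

Power ≈ 0.897

Noncentrality parameter: δ = d·√(n/2) = 0.75 × √(37/2) = 3.2259
Two-sided α = 0.05 → critical value z_{0.025} = 1.960.
Power = Φ(δ − 1.960) + Φ(−δ − 1.960) = Φ(1.266) + Φ(-5.186) = 0.8972 + 0.0000 = 0.8972.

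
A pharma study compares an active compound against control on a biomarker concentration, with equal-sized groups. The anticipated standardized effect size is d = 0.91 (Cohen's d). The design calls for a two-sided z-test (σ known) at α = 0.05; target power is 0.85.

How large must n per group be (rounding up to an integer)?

Set Φ(δ − 1.960) = 0.85; then δ − 1.960 = Φ⁻¹(0.85) = 1.036, giving δ = 2.996.
(For δ > 0 the lower-tail rejection region contributes negligibly to power, so the one-term inversion is standard.)
δ = d·√(n/2) ⇒ n = 2(δ/d)² = 2 × (2.996 / 0.91)² = 21.68.
Round up to the next whole unit.

n = 22 per group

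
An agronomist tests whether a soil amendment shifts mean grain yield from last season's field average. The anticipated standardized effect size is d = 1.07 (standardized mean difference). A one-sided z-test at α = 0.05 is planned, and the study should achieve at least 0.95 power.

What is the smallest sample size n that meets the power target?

For power 0.95 need Φ(δ − z_{0.05}) = 0.95, so δ = z_{0.05} + z_{0.05} = 1.645 + 1.645 = 3.290.
δ = d·√n ⇒ n = (δ/d)² = (3.290 / 1.07)² = 9.45.
Round up to the next whole unit.

n = 10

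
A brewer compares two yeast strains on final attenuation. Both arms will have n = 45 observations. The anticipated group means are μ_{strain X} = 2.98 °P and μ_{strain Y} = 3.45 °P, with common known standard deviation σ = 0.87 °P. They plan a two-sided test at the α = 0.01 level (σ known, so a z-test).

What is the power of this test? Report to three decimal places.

Standardized effect: d = |μ_{strain X} − μ_{strain Y}| / σ = |2.98 − 3.45| / 0.87 = 0.5402
Noncentrality parameter: δ = d·√(n/2) = 0.5402 × √(45/2) = 2.5625
Critical value for a two-sided test at α = 0.01: z_{α/2} = 2.576.
Power = Φ(δ − 2.576) + Φ(−δ − 2.576) = Φ(-0.013) + Φ(-5.138) = 0.4947 + 0.0000 = 0.4947.

Power ≈ 0.495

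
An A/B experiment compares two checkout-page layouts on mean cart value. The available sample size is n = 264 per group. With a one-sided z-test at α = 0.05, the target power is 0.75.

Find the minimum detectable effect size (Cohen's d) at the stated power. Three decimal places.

d ≈ 0.202

Required noncentrality: δ = z_{0.05} + z_{0.25} = 1.645 + 0.674 = 2.319.
δ = d·√(n/2) ⇒ d = δ/√(n/2) = 2.319/√(264/2) = 0.2019.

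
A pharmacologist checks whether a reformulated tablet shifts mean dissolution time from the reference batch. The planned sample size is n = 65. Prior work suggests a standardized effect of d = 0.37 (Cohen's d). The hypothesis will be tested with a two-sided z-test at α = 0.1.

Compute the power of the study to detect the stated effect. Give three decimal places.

Power ≈ 0.910

Noncentrality parameter: δ = d·√n = 0.37 × √65 = 2.9830
Two-sided α = 0.1 → critical value z_{0.05} = 1.645.
Power = Φ(δ − 1.645) + Φ(−δ − 1.645) = Φ(1.338) + Φ(-4.628) = 0.9096 + 0.0000 = 0.9096.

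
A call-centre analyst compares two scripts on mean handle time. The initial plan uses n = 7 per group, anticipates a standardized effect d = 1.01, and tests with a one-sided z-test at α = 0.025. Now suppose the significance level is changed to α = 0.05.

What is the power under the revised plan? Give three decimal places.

δ = d·√(n/2) = 1.01 × √(7/2) = 1.8895 (unchanged). New critical value: z_{0.05} = 1.645.
Revised power = Φ(δ − 1.645) = Φ(0.245) = 0.5966.

Power ≈ 0.597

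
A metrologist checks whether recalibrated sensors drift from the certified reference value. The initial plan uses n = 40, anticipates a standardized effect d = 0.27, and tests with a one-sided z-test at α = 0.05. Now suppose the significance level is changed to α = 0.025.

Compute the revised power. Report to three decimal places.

Power ≈ 0.400

δ = d·√n = 0.27 × √40 = 1.7076 (unchanged). New critical value: z_{0.025} = 1.960.
Revised power = Φ(δ − 1.960) = Φ(-0.252) = 0.4004.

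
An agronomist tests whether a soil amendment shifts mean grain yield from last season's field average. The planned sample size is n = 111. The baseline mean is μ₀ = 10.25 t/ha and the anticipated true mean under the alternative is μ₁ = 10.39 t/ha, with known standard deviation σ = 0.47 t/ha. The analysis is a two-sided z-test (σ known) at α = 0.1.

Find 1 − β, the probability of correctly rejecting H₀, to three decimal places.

Power ≈ 0.932

Standardized effect: d = |μ₁ − μ₀| / σ = |10.39 − 10.25| / 0.47 = 0.2979
Noncentrality parameter: δ = d·√n = 0.2979 × √111 = 3.1383
Two-sided α = 0.1 → critical value z_{0.05} = 1.645.
Power = Φ(δ − 1.645) + Φ(−δ − 1.645) = Φ(1.493) + Φ(-4.783) = 0.9323 + 0.0000 = 0.9323.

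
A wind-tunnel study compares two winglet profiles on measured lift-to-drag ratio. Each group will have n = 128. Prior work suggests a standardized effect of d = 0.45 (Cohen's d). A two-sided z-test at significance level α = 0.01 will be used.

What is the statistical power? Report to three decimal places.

Noncentrality parameter: δ = d·√(n/2) = 0.45 × √(128/2) = 3.6000
Two-sided α = 0.01 → critical value z_{0.005} = 2.576.
Power = Φ(δ − 2.576) + Φ(−δ − 2.576) = Φ(1.024) + Φ(-6.176) = 0.8471 + 0.0000 = 0.8471.

Power ≈ 0.847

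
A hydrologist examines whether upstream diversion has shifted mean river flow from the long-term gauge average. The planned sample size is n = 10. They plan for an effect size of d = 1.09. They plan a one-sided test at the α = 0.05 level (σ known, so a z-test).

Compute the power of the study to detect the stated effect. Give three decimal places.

Power ≈ 0.964

Noncentrality parameter: δ = d·√n = 1.09 × √10 = 3.4469
One-sided α = 0.05 → critical value z_{0.05} = 1.645.
Power = Φ(δ − 1.645) = Φ(1.802) = 0.9642.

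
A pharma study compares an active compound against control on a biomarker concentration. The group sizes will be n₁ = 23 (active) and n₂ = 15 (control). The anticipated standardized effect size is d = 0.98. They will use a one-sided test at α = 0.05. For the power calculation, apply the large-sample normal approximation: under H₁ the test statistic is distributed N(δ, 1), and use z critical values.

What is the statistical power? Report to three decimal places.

Power ≈ 0.905

Noncentrality parameter: δ = d / √(1/n₁ + 1/n₂) = 0.98 / √(1/23 + 1/15) = 2.9529
One-sided α = 0.05 → critical value z_{0.05} = 1.645.
Power = P(Z > 1.645 − δ) = Φ(1.308) = 0.9046.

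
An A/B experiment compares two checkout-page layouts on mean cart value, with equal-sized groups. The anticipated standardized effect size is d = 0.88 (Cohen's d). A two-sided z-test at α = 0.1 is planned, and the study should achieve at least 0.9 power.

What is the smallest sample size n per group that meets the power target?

n = 23 per group

For power 0.9 need Φ(δ − z_{0.05}) = 0.9, so δ = z_{0.05} + z_{0.10} = 1.645 + 1.282 = 2.926.
(The Φ(−δ − z_{α/2}) term is vanishingly small for δ > 0 and is dropped in the standard sample-size formula.)
δ = d·√(n/2) ⇒ n = 2(δ/d)² = 2 × (2.926 / 0.88)² = 22.12.
Round up to the next whole unit.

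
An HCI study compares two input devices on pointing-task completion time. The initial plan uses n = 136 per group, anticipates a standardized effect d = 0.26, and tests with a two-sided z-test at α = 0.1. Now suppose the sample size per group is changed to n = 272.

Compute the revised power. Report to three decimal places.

Power ≈ 0.917

With n = 272 per group: δ = d·√(n/2) = 0.26 × √(272/2) = 3.0321. Critical value z_{0.05} = 1.645.
Revised power = Φ(δ − 1.645) + Φ(−δ − 1.645) = Φ(1.387) + Φ(-4.677) = 0.9173 + 0.0000 = 0.9173.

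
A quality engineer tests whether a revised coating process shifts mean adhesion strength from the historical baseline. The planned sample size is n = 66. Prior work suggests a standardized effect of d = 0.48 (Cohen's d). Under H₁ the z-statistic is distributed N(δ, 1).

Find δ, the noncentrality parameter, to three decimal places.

δ ≈ 3.900

δ = d·√n = 0.48 × √66 = 3.8995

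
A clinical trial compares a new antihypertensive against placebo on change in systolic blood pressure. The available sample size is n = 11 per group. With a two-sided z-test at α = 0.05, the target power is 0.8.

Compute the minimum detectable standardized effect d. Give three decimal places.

Required noncentrality: δ = z_{0.025} + z_{0.20} = 1.960 + 0.842 = 2.802.
(The second rejection-region term Φ(−δ − z_{α/2}) is negligible and dropped.)
δ = d·√(n/2) ⇒ d = δ/√(n/2) = 2.802/√(11/2) = 1.1946.

d ≈ 1.195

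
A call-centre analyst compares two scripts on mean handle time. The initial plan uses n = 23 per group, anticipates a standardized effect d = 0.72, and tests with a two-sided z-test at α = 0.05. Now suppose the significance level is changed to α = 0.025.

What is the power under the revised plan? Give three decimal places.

Power ≈ 0.579

δ = d·√(n/2) = 0.72 × √(23/2) = 2.4416 (unchanged). New critical value: z_{0.0125} = 2.241.
Revised power = Φ(δ − 2.241) + Φ(−δ − 2.241) = Φ(0.200) + Φ(-4.683) = 0.5794 + 0.0000 = 0.5794.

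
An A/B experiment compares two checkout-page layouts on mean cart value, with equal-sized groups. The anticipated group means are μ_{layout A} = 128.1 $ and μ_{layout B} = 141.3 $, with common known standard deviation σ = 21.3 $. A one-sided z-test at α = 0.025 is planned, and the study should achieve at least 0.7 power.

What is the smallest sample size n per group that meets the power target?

Standardized effect: d = |μ_{layout A} − μ_{layout B}| / σ = |128.1 − 141.3| / 21.3 = 0.6197
For power 0.7 need Φ(δ − z_{0.025}) = 0.7, so δ = z_{0.025} + z_{0.30} = 1.960 + 0.524 = 2.484.
δ = d·√(n/2) ⇒ n = 2(δ/d)² = 2 × (2.484 / 0.6197)² = 32.14.
Rounding up, n = 33 per group.

n = 33 per group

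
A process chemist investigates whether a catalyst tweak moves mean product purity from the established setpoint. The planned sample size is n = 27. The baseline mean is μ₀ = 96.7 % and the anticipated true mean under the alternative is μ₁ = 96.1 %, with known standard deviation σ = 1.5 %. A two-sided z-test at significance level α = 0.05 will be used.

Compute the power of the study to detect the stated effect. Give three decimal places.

Standardized effect: d = |μ₁ − μ₀| / σ = |96.1 − 96.7| / 1.5 = 0.4000
Noncentrality parameter: δ = d·√n = 0.4000 × √27 = 2.0785
Two-sided α = 0.05 → critical value z_{0.025} = 1.960.
Power = Φ(δ − 1.960) + Φ(−δ − 1.960) = Φ(0.118) + Φ(-4.038) = 0.5472 + 0.0000 = 0.5472.

Power ≈ 0.547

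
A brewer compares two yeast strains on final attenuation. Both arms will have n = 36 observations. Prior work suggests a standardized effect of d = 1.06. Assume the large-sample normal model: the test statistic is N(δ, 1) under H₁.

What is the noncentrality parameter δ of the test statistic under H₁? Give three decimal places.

δ = d·√(n/2) = 1.06 × √(36/2) = 4.4972

δ ≈ 4.497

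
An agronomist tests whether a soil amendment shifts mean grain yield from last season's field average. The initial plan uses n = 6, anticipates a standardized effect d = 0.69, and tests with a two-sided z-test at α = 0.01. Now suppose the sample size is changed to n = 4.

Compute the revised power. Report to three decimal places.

With n = 4: δ = d·√n = 0.69 × √4 = 1.3800. Critical value z_{0.005} = 2.576.
Revised power = Φ(δ − 2.576) + Φ(−δ − 2.576) = Φ(-1.196) + Φ(-3.956) = 0.1159 + 0.0000 = 0.1159.

Power ≈ 0.116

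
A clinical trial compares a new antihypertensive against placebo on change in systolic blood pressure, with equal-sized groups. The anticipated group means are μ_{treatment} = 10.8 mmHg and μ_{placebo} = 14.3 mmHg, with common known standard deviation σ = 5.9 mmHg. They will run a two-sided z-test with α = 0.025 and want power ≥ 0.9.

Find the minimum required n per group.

n = 71 per group

Standardized effect: d = |μ_{treatment} − μ_{placebo}| / σ = |10.8 − 14.3| / 5.9 = 0.5932
For power 0.9 need Φ(δ − z_{0.0125}) = 0.9, so δ = z_{0.0125} + z_{0.10} = 2.241 + 1.282 = 3.523.
(For δ > 0 the lower-tail rejection region contributes negligibly to power, so the one-term inversion is standard.)
δ = d·√(n/2) ⇒ n = 2(δ/d)² = 2 × (3.523 / 0.5932)² = 70.54.
Round up to the next whole unit.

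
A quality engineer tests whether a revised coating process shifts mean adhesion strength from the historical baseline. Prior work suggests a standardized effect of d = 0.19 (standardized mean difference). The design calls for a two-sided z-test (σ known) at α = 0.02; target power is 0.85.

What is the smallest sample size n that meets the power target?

Set Φ(δ − 2.326) = 0.85; then δ − 2.326 = Φ⁻¹(0.85) = 1.036, giving δ = 3.363.
(The Φ(−δ − z_{α/2}) term is vanishingly small for δ > 0 and is dropped in the standard sample-size formula.)
δ = d·√n ⇒ n = (δ/d)² = (3.363 / 0.19)² = 313.25.
Round up to the next whole unit.

n = 314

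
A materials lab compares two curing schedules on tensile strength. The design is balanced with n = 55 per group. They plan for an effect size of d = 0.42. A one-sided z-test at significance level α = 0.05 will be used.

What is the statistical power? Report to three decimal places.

Noncentrality parameter: δ = d·√(n/2) = 0.42 × √(55/2) = 2.2025
One-sided α = 0.05 → critical value z_{0.05} = 1.645.
Power = P(Z > 1.645 − δ) = Φ(0.558) = 0.7115.

Power ≈ 0.711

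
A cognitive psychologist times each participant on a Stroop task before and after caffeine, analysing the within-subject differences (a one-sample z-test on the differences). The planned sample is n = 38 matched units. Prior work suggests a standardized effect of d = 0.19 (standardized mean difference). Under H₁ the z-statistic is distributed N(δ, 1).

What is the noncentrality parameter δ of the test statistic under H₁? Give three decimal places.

The noncentrality parameter scales effect size by the design's sample-size factor: δ = d·√n = 0.19 × √38 = 1.1712

δ ≈ 1.171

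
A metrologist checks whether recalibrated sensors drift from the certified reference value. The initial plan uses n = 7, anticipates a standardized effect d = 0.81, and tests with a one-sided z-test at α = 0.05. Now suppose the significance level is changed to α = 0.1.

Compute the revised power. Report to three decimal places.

δ = d·√n = 0.81 × √7 = 2.1431 (unchanged). New critical value: z_{0.1} = 1.282.
Revised power = P(Z > 1.282 − δ) = Φ(0.862) = 0.8055.

Power ≈ 0.806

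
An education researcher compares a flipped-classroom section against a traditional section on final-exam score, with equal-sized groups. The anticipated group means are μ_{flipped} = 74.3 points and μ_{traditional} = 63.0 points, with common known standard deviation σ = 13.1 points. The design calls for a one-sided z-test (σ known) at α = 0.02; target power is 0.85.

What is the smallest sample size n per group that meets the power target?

n = 26 per group

Standardized effect: d = |μ_{flipped} − μ_{traditional}| / σ = |74.3 − 63.0| / 13.1 = 0.8626
Set Φ(δ − 2.054) = 0.85; then δ − 2.054 = Φ⁻¹(0.85) = 1.036, giving δ = 3.090.
δ = d·√(n/2) ⇒ n = 2(δ/d)² = 2 × (3.090 / 0.8626)² = 25.67.
Rounding up, n = 26 per group.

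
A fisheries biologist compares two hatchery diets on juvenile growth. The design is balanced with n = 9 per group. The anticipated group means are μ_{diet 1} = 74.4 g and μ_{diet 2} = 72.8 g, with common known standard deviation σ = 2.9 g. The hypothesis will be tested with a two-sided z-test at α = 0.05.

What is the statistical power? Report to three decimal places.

Standardized effect: d = |μ_{diet 1} − μ_{diet 2}| / σ = |74.4 − 72.8| / 2.9 = 0.5517
Noncentrality parameter: δ = d·√(n/2) = 0.5517 × √(9/2) = 1.1704
Critical value for a two-sided test at α = 0.05: z_{α/2} = 1.960.
Power = Φ(δ − 1.960) + Φ(−δ − 1.960) = Φ(-0.790) + Φ(-3.130) = 0.2149 + 0.0009 = 0.2158.

Power ≈ 0.216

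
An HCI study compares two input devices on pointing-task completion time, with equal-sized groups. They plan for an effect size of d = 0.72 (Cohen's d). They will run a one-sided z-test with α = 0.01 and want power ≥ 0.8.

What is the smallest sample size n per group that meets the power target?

n = 39 per group

For power 0.8 need Φ(δ − z_{0.01}) = 0.8, so δ = z_{0.01} + z_{0.20} = 2.326 + 0.842 = 3.168.
δ = d·√(n/2) ⇒ n = 2(δ/d)² = 2 × (3.168 / 0.72)² = 38.72.
Round up to the next whole unit.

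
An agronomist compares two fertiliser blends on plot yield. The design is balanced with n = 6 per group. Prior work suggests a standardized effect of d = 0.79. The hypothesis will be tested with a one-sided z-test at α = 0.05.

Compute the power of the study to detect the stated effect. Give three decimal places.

Noncentrality parameter: δ = d·√(n/2) = 0.79 × √(6/2) = 1.3683
One-sided α = 0.05 → critical value z_{0.05} = 1.645.
Power = Φ(δ − 1.645) = Φ(-0.277) = 0.3911.

Power ≈ 0.391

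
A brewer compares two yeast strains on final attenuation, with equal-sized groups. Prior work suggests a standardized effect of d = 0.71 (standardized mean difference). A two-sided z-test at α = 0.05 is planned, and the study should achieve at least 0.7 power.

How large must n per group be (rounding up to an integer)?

n = 25 per group

For power 0.7 need Φ(δ − z_{0.025}) = 0.7, so δ = z_{0.025} + z_{0.30} = 1.960 + 0.524 = 2.484.
(For δ > 0 the lower-tail rejection region contributes negligibly to power, so the one-term inversion is standard.)
δ = d·√(n/2) ⇒ n = 2(δ/d)² = 2 × (2.484 / 0.71)² = 24.49.
Round up to the next whole unit.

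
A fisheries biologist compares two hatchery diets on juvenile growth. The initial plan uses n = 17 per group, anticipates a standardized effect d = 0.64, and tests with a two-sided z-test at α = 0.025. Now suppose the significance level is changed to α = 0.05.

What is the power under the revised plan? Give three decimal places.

δ = d·√(n/2) = 0.64 × √(17/2) = 1.8659 (unchanged). New critical value: z_{0.025} = 1.960.
Revised power = Φ(δ − 1.960) + Φ(−δ − 1.960) = Φ(-0.094) + Φ(-3.826) = 0.4625 + 0.0001 = 0.4626.

Power ≈ 0.463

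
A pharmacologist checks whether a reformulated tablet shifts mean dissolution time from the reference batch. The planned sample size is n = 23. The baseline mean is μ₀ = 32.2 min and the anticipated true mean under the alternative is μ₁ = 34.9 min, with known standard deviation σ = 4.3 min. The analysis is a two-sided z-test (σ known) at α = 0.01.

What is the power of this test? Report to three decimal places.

Power ≈ 0.668

Standardized effect: d = |μ₁ − μ₀| / σ = |34.9 − 32.2| / 4.3 = 0.6279
Noncentrality parameter: δ = d·√n = 0.6279 × √23 = 3.0113
Two-sided α = 0.01 → critical value z_{0.005} = 2.576.
Power = Φ(δ − 2.576) + Φ(−δ − 2.576) = Φ(0.436) + Φ(-5.587) = 0.6684 + 0.0000 = 0.6684.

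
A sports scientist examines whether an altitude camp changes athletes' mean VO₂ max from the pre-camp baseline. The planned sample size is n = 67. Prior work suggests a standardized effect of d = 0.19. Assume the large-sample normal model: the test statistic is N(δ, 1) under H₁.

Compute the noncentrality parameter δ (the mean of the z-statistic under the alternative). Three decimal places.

δ ≈ 1.555

δ = d·√n = 0.19 × √67 = 1.5552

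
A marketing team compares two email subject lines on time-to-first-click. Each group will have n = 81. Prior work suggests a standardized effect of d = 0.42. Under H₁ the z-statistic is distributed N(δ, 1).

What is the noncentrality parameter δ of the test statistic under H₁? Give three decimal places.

δ ≈ 2.673

The noncentrality parameter scales effect size by the design's sample-size factor: δ = d·√(n/2) = 0.42 × √(81/2) = 2.6729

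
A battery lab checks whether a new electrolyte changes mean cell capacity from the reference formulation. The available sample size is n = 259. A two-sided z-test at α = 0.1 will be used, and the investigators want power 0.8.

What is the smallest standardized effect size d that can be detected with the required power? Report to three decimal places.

Required noncentrality: δ = z_{0.05} + z_{0.20} = 1.645 + 0.842 = 2.486.
(Lower-tail contribution to power is negligible for δ > 0.)
δ = d·√n ⇒ d = δ/√n = 2.486/√259 = 0.1545.

d ≈ 0.155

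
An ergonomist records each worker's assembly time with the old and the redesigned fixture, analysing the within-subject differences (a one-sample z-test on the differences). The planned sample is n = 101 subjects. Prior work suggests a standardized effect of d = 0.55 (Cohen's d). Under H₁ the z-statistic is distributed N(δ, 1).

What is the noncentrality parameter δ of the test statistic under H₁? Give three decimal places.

The noncentrality parameter scales effect size by the design's sample-size factor: δ = d·√n = 0.55 × √101 = 5.5274

δ ≈ 5.527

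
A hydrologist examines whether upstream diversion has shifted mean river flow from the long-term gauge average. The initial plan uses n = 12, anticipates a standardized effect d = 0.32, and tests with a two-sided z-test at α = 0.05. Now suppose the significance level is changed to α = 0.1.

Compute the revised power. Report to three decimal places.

δ = d·√n = 0.32 × √12 = 1.1085 (unchanged). New critical value: z_{0.05} = 1.645.
Revised power = Φ(δ − 1.645) + Φ(−δ − 1.645) = Φ(-0.536) + Φ(-2.753) = 0.2959 + 0.0029 = 0.2988.

Power ≈ 0.299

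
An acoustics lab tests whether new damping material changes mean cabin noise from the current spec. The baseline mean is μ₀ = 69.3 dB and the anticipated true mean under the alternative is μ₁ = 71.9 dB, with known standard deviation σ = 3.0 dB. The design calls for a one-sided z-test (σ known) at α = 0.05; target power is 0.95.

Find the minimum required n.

n = 15

Standardized effect: d = |μ₁ − μ₀| / σ = |71.9 − 69.3| / 3.0 = 0.8667
Set Φ(δ − 1.645) = 0.95; then δ − 1.645 = Φ⁻¹(0.95) = 1.645, giving δ = 3.290.
δ = d·√n ⇒ n = (δ/d)² = (3.290 / 0.8667)² = 14.41.
Round up to the next whole unit.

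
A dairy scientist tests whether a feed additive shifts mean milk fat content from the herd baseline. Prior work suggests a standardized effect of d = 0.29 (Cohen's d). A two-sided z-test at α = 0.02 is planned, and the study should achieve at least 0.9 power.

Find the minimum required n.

n = 155

For power 0.9 need Φ(δ − z_{0.01}) = 0.9, so δ = z_{0.01} + z_{0.10} = 2.326 + 1.282 = 3.608.
(Ignoring the negligible lower-tail rejection probability gives the usual closed-form inversion.)
δ = d·√n ⇒ n = (δ/d)² = (3.608 / 0.29)² = 154.78.
Round up to the next whole unit.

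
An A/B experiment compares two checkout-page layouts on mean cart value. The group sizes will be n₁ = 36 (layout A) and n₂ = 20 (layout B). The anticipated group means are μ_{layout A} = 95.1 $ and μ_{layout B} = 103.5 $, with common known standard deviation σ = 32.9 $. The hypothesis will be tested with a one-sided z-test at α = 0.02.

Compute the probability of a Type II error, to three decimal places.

Standardized effect: d = |μ_{layout A} − μ_{layout B}| / σ = |95.1 − 103.5| / 32.9 = 0.2553
Noncentrality parameter: δ = d / √(1/n₁ + 1/n₂) = 0.2553 / √(1/36 + 1/20) = 0.9155
One-sided α = 0.02 → critical value z_{0.02} = 2.054.
Power = Φ(δ − 2.054) = Φ(-1.138) = 0.1275.
Type II error: β = 1 − power = 1 − 0.1275 = 0.8725.

β ≈ 0.872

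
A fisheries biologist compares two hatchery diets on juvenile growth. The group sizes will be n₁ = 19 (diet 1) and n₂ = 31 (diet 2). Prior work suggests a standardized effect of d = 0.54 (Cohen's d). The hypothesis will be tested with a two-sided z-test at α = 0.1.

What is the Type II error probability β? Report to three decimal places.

β ≈ 0.417

Noncentrality parameter: δ = d / √(1/n₁ + 1/n₂) = 0.54 / √(1/19 + 1/31) = 1.8534
Critical value for a two-sided test at α = 0.1: z_{α/2} = 1.645.
Power = Φ(δ − 1.645) + Φ(−δ − 1.645) = Φ(0.209) + Φ(-3.498) = 0.5826 + 0.0002 = 0.5828.
Type II error: β = 1 − power = 1 − 0.5828 = 0.4172.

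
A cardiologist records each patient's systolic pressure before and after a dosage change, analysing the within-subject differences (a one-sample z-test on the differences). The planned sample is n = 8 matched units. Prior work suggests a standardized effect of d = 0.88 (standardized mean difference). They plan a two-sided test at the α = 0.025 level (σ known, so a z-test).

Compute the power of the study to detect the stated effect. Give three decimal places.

Noncentrality parameter: δ = d·√n = 0.88 × √8 = 2.4890
Critical value for a two-sided test at α = 0.025: z_{α/2} = 2.241.
Power = Φ(δ − 2.241) + Φ(−δ − 2.241) = Φ(0.248) + Φ(-4.730) = 0.5978 + 0.0000 = 0.5978.

Power ≈ 0.598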